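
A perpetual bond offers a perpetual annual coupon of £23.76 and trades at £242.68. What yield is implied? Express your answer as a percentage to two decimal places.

9.79%

P = C/r ⇒ r = C/P = £23.76/£242.68 = 0.097907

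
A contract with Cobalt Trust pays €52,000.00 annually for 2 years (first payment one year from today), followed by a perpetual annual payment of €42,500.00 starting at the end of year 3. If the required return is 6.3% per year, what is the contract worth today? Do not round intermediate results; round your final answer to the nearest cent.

€691947.46

PV of 2-year annuity: €52,000.00 × [1 − (1+0.063)^−2] / 0.063 = 94937.11774
Perpetuity value at year 2: €42,500.00 / 0.063 = 674603.17460
PV of perpetuity: 674603.17460 / (1+0.063)^2 = 597010.33799
Total PV = 94937.11774 + 597010.33799 = 691947.45573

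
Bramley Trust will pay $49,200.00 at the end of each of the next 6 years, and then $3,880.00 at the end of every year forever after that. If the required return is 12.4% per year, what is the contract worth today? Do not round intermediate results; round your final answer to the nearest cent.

$215527.39

PV of 6-year annuity: $49,200.00 × [1 − (1+0.124)^−6] / 0.124 = 200010.23546
Perpetuity value at year 6: $3,880.00 / 0.124 = 31290.32258
PV of perpetuity: 31290.32258 / (1+0.124)^6 = 15517.15767
Total PV = 200010.23546 + 15517.15767 = 215527.39313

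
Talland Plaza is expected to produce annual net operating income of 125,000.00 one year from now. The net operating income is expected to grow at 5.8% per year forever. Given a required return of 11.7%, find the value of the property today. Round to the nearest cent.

2118644.07

Growing perpetuity: P = D₁ / (r − g) = 125,000.0000 / (0.117 − 0.058) = 2,118,644.07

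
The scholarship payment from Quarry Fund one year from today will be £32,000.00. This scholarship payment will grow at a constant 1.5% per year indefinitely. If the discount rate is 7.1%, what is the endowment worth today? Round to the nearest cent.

£571428.57

Growing perpetuity: P = D₁ / (r − g) = £32,000.0000 / (0.071 − 0.015) = £571,428.57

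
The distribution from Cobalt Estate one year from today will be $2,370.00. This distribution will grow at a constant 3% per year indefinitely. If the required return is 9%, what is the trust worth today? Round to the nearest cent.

$39500.00

Growing perpetuity: P = D₁ / (r − g) = $2,370.0000 / (0.09 − 0.03) = $39,500.00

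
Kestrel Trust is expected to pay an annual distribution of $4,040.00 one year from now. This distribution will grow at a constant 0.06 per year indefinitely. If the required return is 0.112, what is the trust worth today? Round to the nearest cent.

Growing perpetuity: P = D₁ / (r − g) = $4,040.0000 / (0.112 − 0.06) = $77,692.31

$77692.31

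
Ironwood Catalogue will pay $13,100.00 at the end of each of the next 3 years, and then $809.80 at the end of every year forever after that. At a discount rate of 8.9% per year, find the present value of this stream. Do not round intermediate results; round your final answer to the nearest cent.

PV of 3-year annuity: $13,100.00 × [1 − (1+0.089)^−3] / 0.089 = 33219.14761
Perpetuity value at year 3: $809.80 / 0.089 = 9098.87640
PV of perpetuity: 9098.87640 / (1+0.089)^3 = 7045.37520
Total PV = 33219.14761 + 7045.37520 = 40264.52282

$40264.52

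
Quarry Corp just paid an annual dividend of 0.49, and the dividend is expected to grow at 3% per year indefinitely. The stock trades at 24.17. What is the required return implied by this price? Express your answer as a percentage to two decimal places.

D₁ = 0.49 × 1.03 = 0.5047
P = D₁/(r − g) ⇒ r = D₁/P + g = 0.5047/24.17 + 0.03 = 0.020881 + 0.03 = 0.050881

5.09%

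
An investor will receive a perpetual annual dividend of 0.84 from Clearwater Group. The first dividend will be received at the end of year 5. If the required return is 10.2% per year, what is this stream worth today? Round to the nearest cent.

5.58

Value at end of year 4: C / r = 0.84 / 0.102 = 8.2353
Discount to today: PV = 8.2353 / (1 + 0.102)^4 = 8.2353 / 1.474777 = 5.58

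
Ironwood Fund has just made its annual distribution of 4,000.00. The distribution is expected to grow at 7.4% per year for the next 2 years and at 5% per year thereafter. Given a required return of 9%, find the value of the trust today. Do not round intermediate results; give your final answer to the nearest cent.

109764.77

D_1 = 4296.00000
D_2 = 4613.90400
Terminal value at year 2: TV = D_2×(1+g_2)/(r−g_2) = 4844.59920/0.04 = 121114.98000
P_0 = D_1/(1+r)^1 + D_2/(1+r)^2 + TV/(1+r)^2
    = 3941.28440 + 3883.43069 + 101940.05555 = 109764.77064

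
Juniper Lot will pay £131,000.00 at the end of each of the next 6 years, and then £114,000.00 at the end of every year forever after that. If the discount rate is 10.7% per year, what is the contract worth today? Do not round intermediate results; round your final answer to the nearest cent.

£1137965.55

PV of 6-year annuity: £131,000.00 × [1 − (1+0.107)^−6] / 0.107 = 559023.16307
Perpetuity value at year 6: £114,000.00 / 0.107 = 1065420.56075
PV of perpetuity: 1065420.56075 / (1+0.107)^6 = 578942.38830
Total PV = 559023.16307 + 578942.38830 = 1137965.55138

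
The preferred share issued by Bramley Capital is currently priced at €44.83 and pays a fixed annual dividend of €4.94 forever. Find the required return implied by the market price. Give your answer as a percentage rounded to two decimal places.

P = C/r ⇒ r = C/P = €4.94/€44.83 = 0.110194

11.02%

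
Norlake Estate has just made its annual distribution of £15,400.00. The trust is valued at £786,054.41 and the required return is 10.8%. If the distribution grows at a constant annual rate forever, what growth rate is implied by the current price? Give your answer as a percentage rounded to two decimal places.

8.67%

P = D₀(1+g)/(r−g) ⇒ P(r−g) = D₀(1+g) ⇒ g(P+D₀) = P·r − D₀
g = (P·r − D₀)/(P + D₀) = (£786,054.41×0.108 − £15,400.00) / (£786,054.41 + £15,400.00) = 0.086710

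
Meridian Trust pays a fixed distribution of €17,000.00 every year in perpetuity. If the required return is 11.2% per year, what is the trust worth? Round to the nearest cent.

Level perpetuity: PV = C / r = €17,000.00 / 0.112 = €151,785.71

€151785.71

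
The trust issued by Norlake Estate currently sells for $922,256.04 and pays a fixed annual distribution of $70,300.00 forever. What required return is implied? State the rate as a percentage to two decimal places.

7.62%

P = C/r ⇒ r = C/P = $70,300.00/$922,256.04 = 0.076226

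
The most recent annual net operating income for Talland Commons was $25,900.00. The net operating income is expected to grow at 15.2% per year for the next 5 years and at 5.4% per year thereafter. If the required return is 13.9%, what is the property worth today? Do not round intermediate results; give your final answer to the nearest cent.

D_1 = 29836.80000
D_2 = 34371.99360
D_3 = 39596.53663
D_4 = 45615.21019
D_5 = 52548.72214
Terminal value at year 5: TV = D_5×(1+g_2)/(r−g_2) = 55386.35314/0.085 = 651604.15459
P_0 = D_1/(1+r)^1 + D_2/(1+r)^2 + D_3/(1+r)^3 + D_4/(1+r)^4 + D_5/(1+r)^5 + TV/(1+r)^5
    = 26195.61018 + 26494.59432 + 26796.99092 + 27102.83893 + 27412.17774 + 339911.00398 = 473913.21608

$473913.22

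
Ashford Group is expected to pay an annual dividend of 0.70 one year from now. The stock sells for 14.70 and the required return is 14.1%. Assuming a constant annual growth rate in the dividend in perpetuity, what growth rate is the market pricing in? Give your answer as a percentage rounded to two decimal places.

P = D₁/(r−g) ⇒ g = r − D₁/P = 0.141 − 0.70/14.70 = 0.093381

9.34%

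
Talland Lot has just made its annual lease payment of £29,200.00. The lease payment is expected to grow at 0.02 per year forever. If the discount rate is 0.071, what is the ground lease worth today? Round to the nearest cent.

D₁ = D₀ × (1 + g) = £29,200.00 × 1.02 = £29,784.0000
Growing perpetuity: P = D₁ / (r − g) = £29,784.0000 / (0.071 − 0.02) = £584,000.00

£584000.00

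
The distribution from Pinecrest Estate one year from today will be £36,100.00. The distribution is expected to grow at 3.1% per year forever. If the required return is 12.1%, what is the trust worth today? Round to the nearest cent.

£401111.11

Growing perpetuity: P = D₁ / (r − g) = £36,100.0000 / (0.121 − 0.031) = £401,111.11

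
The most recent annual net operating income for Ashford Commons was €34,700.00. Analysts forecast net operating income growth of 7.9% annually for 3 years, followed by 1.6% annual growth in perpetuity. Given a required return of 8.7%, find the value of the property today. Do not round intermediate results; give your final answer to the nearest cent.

€588244.38

D_1 = 37441.30000
D_2 = 40399.16270
D_3 = 43590.69655
Terminal value at year 3: TV = D_3×(1+g_2)/(r−g_2) = 44288.14770/0.071 = 623776.72814
P_0 = D_1/(1+r)^1 + D_2/(1+r)^2 + D_3/(1+r)^3 + TV/(1+r)^3
    = 34444.61822 + 34191.11597 + 33939.47942 + 485669.17025 = 588244.38385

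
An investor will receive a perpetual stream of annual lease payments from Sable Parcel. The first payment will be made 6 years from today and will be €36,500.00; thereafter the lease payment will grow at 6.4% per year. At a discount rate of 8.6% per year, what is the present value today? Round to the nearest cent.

Value at end of year 5: C₁ / (r − g) = €36,500.00 / (0.086 − 0.064) = €1,659,090.9091
Discount to today: PV = €1,659,090.9091 / (1 + 0.086)^5 = €1,659,090.9091 / 1.510599 = €1,098,300.19

€1098300.19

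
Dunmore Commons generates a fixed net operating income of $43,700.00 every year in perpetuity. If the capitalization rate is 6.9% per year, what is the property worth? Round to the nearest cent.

Level perpetuity: PV = C / r = $43,700.00 / 0.069 = $633,333.33

$633333.33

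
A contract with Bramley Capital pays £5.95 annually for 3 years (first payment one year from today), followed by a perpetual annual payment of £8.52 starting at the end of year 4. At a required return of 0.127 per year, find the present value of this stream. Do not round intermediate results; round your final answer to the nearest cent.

£60.99

PV of 3-year annuity: £5.95 × [1 − (1+0.127)^−3] / 0.127 = 14.12073
Perpetuity value at year 3: £8.52 / 0.127 = 67.08661
PV of perpetuity: 67.08661 / (1+0.127)^3 = 46.86667
Total PV = 14.12073 + 46.86667 = 60.98741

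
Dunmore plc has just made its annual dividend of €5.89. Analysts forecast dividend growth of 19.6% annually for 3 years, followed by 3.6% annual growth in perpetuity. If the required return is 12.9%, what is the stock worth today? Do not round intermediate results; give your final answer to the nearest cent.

D_1 = 7.04444
D_2 = 8.42515
D_3 = 10.07648
Terminal value at year 3: TV = D_3×(1+g_2)/(r−g_2) = 10.43923/0.093 = 112.24982
P_0 = D_1/(1+r)^1 + D_2/(1+r)^2 + D_3/(1+r)^3 + TV/(1+r)^3
    = 6.23954 + 6.60982 + 7.00208 + 78.00165 = 97.85310

€97.85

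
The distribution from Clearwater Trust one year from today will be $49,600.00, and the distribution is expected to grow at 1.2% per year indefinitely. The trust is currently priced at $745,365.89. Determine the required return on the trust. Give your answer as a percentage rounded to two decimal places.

7.85%

P = D₁/(r − g) ⇒ r = D₁/P + g = $49,600.0000/$745,365.89 + 0.012 = 0.066544 + 0.012 = 0.078544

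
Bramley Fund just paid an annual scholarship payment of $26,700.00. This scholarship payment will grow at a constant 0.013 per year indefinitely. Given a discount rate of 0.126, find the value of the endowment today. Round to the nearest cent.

D₁ = D₀ × (1 + g) = $26,700.00 × 1.013 = $27,047.1000
Growing perpetuity: P = D₁ / (r − g) = $27,047.1000 / (0.126 − 0.013) = $239,354.87

$239354.87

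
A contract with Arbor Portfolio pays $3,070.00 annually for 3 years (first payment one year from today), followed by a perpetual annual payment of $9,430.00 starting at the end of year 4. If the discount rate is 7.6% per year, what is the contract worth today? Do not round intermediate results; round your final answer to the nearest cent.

PV of 3-year annuity: $3,070.00 × [1 − (1+0.076)^−3] / 0.076 = 7969.14071
Perpetuity value at year 3: $9,430.00 / 0.076 = 124078.94737
PV of perpetuity: 124078.94737 / (1+0.076)^3 = 99600.44676
Total PV = 7969.14071 + 99600.44676 = 107569.58747

$107569.59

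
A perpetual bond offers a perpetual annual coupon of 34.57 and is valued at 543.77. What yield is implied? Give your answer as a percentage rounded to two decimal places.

6.36%

P = C/r ⇒ r = C/P = 34.57/543.77 = 0.063575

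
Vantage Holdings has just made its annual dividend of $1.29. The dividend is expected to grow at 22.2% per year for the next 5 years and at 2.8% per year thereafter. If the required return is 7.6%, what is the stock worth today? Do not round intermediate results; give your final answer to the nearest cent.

$61.80

D_1 = 1.57638
D_2 = 1.92634
D_3 = 2.35398
D_4 = 2.87657
D_5 = 3.51517
Terminal value at year 5: TV = D_5×(1+g_2)/(r−g_2) = 3.61359/0.048 = 75.28312
P_0 = D_1/(1+r)^1 + D_2/(1+r)^2 + D_3/(1+r)^3 + D_4/(1+r)^4 + D_5/(1+r)^5 + TV/(1+r)^5
    = 1.46504 + 1.66382 + 1.88959 + 2.14598 + 2.43716 + 52.19588 = 61.79747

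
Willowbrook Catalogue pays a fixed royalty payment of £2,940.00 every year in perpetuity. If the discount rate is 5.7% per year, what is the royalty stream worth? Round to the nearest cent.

Level perpetuity: PV = C / r = £2,940.00 / 0.057 = £51,578.95

£51578.95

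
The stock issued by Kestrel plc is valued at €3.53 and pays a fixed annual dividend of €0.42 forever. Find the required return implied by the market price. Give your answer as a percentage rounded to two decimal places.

P = C/r ⇒ r = C/P = €0.42/€3.53 = 0.118980

11.90%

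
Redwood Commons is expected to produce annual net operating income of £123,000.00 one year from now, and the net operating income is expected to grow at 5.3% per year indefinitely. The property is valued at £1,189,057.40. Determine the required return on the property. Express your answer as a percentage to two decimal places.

15.64%

P = D₁/(r − g) ⇒ r = D₁/P + g = £123,000.0000/£1,189,057.40 + 0.053 = 0.103443 + 0.053 = 0.156443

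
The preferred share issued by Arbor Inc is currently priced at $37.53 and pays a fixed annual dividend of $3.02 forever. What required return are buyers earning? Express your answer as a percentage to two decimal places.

8.05%

P = C/r ⇒ r = C/P = $3.02/$37.53 = 0.080469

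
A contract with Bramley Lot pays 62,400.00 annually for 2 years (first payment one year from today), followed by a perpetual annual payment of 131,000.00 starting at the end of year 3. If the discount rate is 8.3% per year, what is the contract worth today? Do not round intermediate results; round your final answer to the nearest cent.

PV of 2-year annuity: 62,400.00 × [1 − (1+0.083)^−2] / 0.083 = 110819.69394
Perpetuity value at year 2: 131,000.00 / 0.083 = 1578313.25301
PV of perpetuity: 1578313.25301 / (1+0.083)^2 = 1345662.93401
Total PV = 110819.69394 + 1345662.93401 = 1456482.62795

1456482.63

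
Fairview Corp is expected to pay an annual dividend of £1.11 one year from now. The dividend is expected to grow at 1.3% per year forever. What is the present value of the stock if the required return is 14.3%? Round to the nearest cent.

Growing perpetuity: P = D₁ / (r − g) = £1.1100 / (0.143 − 0.013) = £8.54

£8.54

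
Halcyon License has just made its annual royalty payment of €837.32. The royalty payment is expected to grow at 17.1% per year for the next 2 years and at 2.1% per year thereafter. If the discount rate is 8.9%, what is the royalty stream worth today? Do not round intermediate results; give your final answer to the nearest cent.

€16405.25

D_1 = 980.50172
D_2 = 1148.16751
Terminal value at year 2: TV = D_2×(1+g_2)/(r−g_2) = 1172.27903/0.068 = 17239.39753
P_0 = D_1/(1+r)^1 + D_2/(1+r)^2 + TV/(1+r)^2
    = 900.36889 + 968.16526 + 14536.71663 = 16405.25078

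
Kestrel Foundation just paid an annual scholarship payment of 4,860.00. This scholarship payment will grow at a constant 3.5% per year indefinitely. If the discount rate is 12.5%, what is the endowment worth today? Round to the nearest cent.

D₁ = D₀ × (1 + g) = 4,860.00 × 1.035 = 5,030.1000
Growing perpetuity: P = D₁ / (r − g) = 5,030.1000 / (0.125 − 0.035) = 55,890.00

55890.00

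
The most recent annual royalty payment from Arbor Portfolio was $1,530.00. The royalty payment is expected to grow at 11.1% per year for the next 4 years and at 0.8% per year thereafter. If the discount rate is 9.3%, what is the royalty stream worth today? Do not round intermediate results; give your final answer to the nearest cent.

$25745.21

D_1 = 1699.83000
D_2 = 1888.51113
D_3 = 2098.13587
D_4 = 2331.02895
Terminal value at year 4: TV = D_4×(1+g_2)/(r−g_2) = 2349.67718/0.085 = 27643.26092
P_0 = D_1/(1+r)^1 + D_2/(1+r)^2 + D_3/(1+r)^3 + D_4/(1+r)^4 + TV/(1+r)^4
    = 1555.19671 + 1580.80836 + 1606.84180 + 1633.30397 + 19369.06360 = 25745.21445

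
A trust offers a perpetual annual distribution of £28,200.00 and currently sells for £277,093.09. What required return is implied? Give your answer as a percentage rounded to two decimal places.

10.18%

P = C/r ⇒ r = C/P = £28,200.00/£277,093.09 = 0.101771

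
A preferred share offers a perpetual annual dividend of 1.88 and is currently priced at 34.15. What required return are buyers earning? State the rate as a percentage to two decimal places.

5.51%

P = C/r ⇒ r = C/P = 1.88/34.15 = 0.055051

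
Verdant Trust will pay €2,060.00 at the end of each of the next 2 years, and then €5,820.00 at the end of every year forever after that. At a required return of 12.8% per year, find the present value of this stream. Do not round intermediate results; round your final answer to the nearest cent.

€39180.33

PV of 2-year annuity: €2,060.00 × [1 − (1+0.128)^−2] / 0.128 = 3445.24923
Perpetuity value at year 2: €5,820.00 / 0.128 = 45468.75000
PV of perpetuity: 45468.75000 / (1+0.128)^2 = 35735.08469
Total PV = 3445.24923 + 35735.08469 = 39180.33392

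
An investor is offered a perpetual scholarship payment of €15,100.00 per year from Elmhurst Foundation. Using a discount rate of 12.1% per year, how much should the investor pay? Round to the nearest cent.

Level perpetuity: PV = C / r = €15,100.00 / 0.121 = €124,793.39

€124793.39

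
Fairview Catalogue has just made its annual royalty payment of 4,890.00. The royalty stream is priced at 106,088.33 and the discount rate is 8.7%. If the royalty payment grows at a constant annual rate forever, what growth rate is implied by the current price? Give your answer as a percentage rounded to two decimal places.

3.91%

P = D₀(1+g)/(r−g) ⇒ P(r−g) = D₀(1+g) ⇒ g(P+D₀) = P·r − D₀
g = (P·r − D₀)/(P + D₀) = (106,088.33×0.087 − 4,890.00) / (106,088.33 + 4,890.00) = 0.039104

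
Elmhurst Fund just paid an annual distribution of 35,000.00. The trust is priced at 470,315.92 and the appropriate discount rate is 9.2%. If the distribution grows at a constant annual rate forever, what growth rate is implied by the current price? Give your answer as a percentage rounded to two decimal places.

P = D₀(1+g)/(r−g) ⇒ P(r−g) = D₀(1+g) ⇒ g(P+D₀) = P·r − D₀
g = (P·r − D₀)/(P + D₀) = (470,315.92×0.092 − 35,000.00) / (470,315.92 + 35,000.00) = 0.016364

1.64%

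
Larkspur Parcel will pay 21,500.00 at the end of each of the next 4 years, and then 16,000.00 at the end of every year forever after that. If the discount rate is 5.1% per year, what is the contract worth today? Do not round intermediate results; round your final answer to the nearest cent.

333183.00

PV of 4-year annuity: 21,500.00 × [1 − (1+0.051)^−4] / 0.051 = 76061.17473
Perpetuity value at year 4: 16,000.00 / 0.051 = 313725.49020
PV of perpetuity: 313725.49020 / (1+0.051)^4 = 257121.82528
Total PV = 76061.17473 + 257121.82528 = 333183.00001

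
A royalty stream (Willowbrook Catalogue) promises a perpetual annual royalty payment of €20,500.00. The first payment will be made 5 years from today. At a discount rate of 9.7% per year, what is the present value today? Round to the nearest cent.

€145933.71

Value at end of year 4: C / r = €20,500.00 / 0.097 = €211,340.2062
Discount to today: PV = €211,340.2062 / (1 + 0.097)^4 = €211,340.2062 / 1.448193 = €145,933.71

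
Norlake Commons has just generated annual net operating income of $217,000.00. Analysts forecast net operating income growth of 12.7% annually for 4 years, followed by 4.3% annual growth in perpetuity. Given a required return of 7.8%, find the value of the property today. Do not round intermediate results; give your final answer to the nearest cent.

D_1 = 244559.00000
D_2 = 275617.99300
D_3 = 310621.47811
D_4 = 350070.40583
Terminal value at year 4: TV = D_4×(1+g_2)/(r−g_2) = 365123.43328/0.035 = 10432098.09377
P_0 = D_1/(1+r)^1 + D_2/(1+r)^2 + D_3/(1+r)^3 + D_4/(1+r)^4 + TV/(1+r)^4
    = 226863.63636 + 237175.61983 + 247956.32983 + 259227.07209 + 7724966.74834 = 8696189.40646

$8696189.41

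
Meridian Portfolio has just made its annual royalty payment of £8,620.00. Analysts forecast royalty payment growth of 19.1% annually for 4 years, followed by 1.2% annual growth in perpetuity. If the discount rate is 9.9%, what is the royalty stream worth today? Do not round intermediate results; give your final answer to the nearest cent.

£180626.63

D_1 = 10266.42000
D_2 = 12227.30622
D_3 = 14562.72171
D_4 = 17344.20155
Terminal value at year 4: TV = D_4×(1+g_2)/(r−g_2) = 17552.33197/0.087 = 201750.94222
P_0 = D_1/(1+r)^1 + D_2/(1+r)^2 + D_3/(1+r)^3 + D_4/(1+r)^4 + TV/(1+r)^4
    = 9341.60146 + 10123.60995 + 10971.08230 + 11889.49865 + 138300.83492 = 180626.62728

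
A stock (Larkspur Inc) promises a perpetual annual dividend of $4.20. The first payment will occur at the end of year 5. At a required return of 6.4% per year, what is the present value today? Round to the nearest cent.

$51.20

Value at end of year 4: C / r = $4.20 / 0.064 = $65.6250
Discount to today: PV = $65.6250 / (1 + 0.064)^4 = $65.6250 / 1.281641 = $51.20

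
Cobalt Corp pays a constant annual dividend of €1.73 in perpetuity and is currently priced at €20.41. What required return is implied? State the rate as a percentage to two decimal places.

P = C/r ⇒ r = C/P = €1.73/€20.41 = 0.084762

8.48%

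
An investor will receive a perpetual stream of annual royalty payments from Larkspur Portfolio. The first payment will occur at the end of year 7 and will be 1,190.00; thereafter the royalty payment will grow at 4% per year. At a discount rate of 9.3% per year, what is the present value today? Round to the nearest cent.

13168.92

Value at end of year 6: C₁ / (r − g) = 1,190.00 / (0.093 − 0.04) = 22,452.8302
Discount to today: PV = 22,452.8302 / (1 + 0.093)^6 = 22,452.8302 / 1.704987 = 13,168.92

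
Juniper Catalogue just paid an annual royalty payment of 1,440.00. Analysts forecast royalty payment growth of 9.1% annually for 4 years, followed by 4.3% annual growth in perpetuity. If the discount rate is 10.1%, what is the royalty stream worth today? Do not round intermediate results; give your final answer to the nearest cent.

D_1 = 1571.04000
D_2 = 1714.00464
D_3 = 1869.97906
D_4 = 2040.14716
Terminal value at year 4: TV = D_4×(1+g_2)/(r−g_2) = 2127.87348/0.058 = 36687.47387
P_0 = D_1/(1+r)^1 + D_2/(1+r)^2 + D_3/(1+r)^3 + D_4/(1+r)^4 + TV/(1+r)^4
    = 1426.92098 + 1413.96075 + 1401.11824 + 1388.39237 + 24967.12487 = 30597.51722

30597.52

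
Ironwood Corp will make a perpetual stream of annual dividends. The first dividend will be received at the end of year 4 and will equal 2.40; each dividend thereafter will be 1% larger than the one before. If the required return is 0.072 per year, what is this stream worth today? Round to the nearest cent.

31.42

Value at end of year 3: C₁ / (r − g) = 2.40 / (0.072 − 0.01) = 38.7097
Discount to today: PV = 38.7097 / (1 + 0.072)^3 = 38.7097 / 1.231925 = 31.42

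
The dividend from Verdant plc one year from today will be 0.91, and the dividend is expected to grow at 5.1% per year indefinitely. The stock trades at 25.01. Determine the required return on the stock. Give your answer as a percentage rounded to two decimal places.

8.74%

P = D₁/(r − g) ⇒ r = D₁/P + g = 0.9100/25.01 + 0.051 = 0.036385 + 0.051 = 0.087385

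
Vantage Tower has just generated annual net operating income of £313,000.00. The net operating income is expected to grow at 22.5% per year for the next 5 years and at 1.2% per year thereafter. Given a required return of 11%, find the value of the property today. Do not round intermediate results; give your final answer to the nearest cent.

£7415376.72

D_1 = 383425.00000
D_2 = 469695.62500
D_3 = 575377.14062
D_4 = 704836.99727
D_5 = 863425.32165
Terminal value at year 5: TV = D_5×(1+g_2)/(r−g_2) = 873786.42551/0.098 = 8916188.01541
P_0 = D_1/(1+r)^1 + D_2/(1+r)^2 + D_3/(1+r)^3 + D_4/(1+r)^4 + D_5/(1+r)^5 + TV/(1+r)^5
    = 345427.92793 + 381215.50605 + 420710.80622 + 464297.96182 + 512400.90381 + 5291323.61896 = 7415376.72480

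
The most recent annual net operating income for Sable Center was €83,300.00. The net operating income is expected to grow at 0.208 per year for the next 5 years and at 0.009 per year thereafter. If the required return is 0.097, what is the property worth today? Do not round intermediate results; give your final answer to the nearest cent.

D_1 = 100626.40000
D_2 = 121556.69120
D_3 = 146840.48297
D_4 = 177383.30343
D_5 = 214279.03054
Terminal value at year 5: TV = D_5×(1+g_2)/(r−g_2) = 216207.54182/0.088 = 2456903.88426
P_0 = D_1/(1+r)^1 + D_2/(1+r)^2 + D_3/(1+r)^3 + D_4/(1+r)^4 + D_5/(1+r)^5 + TV/(1+r)^5
    = 91728.71468 + 101010.28927 + 111231.02045 + 122485.93684 + 134879.68250 + 1546518.17770 = 2107853.82143

€2107853.82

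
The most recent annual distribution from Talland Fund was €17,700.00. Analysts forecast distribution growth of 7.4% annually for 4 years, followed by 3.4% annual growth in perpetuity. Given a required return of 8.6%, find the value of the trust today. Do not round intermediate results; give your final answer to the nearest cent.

D_1 = 19009.80000
D_2 = 20416.52520
D_3 = 21927.34806
D_4 = 23549.97182
Terminal value at year 4: TV = D_4×(1+g_2)/(r−g_2) = 24350.67086/0.052 = 468282.13199
P_0 = D_1/(1+r)^1 + D_2/(1+r)^2 + D_3/(1+r)^3 + D_4/(1+r)^4 + TV/(1+r)^4
    = 17504.41989 + 17311.00089 + 17119.71911 + 16930.55094 + 336657.49370 = 405523.18452

€405523.18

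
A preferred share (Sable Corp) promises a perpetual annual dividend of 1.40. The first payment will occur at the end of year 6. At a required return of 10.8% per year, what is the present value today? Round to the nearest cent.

Value at end of year 5: C / r = 1.40 / 0.108 = 12.9630
Discount to today: PV = 12.9630 / (1 + 0.108)^5 = 12.9630 / 1.669932 = 7.76

7.76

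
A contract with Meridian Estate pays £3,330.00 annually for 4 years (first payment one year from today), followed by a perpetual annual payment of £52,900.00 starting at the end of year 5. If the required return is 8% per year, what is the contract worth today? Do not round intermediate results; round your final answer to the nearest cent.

£497067.87

PV of 4-year annuity: £3,330.00 × [1 − (1+0.08)^−4] / 0.08 = 11029.38238
Perpetuity value at year 4: £52,900.00 / 0.08 = 661250.00000
PV of perpetuity: 661250.00000 / (1+0.08)^4 = 486038.49016
Total PV = 11029.38238 + 486038.49016 = 497067.87254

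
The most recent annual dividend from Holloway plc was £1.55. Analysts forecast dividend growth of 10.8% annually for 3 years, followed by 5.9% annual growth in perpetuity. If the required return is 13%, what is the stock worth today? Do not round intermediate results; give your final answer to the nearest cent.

£26.27

D_1 = 1.71740
D_2 = 1.90288
D_3 = 2.10839
Terminal value at year 3: TV = D_3×(1+g_2)/(r−g_2) = 2.23279/0.071 = 31.44768
P_0 = D_1/(1+r)^1 + D_2/(1+r)^2 + D_3/(1+r)^3 + TV/(1+r)^3
    = 1.51982 + 1.49023 + 1.46122 + 21.79482 = 26.26610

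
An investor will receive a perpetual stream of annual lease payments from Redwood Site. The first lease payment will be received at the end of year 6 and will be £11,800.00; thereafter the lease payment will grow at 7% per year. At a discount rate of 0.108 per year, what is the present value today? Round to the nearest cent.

£185951.47

Value at end of year 5: C₁ / (r − g) = £11,800.00 / (0.108 − 0.07) = £310,526.3158
Discount to today: PV = £310,526.3158 / (1 + 0.108)^5 = £310,526.3158 / 1.669932 = £185,951.47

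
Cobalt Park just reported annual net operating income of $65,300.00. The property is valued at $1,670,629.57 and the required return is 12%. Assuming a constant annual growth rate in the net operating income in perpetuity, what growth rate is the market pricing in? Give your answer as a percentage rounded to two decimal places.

7.79%

P = D₀(1+g)/(r−g) ⇒ P(r−g) = D₀(1+g) ⇒ g(P+D₀) = P·r − D₀
g = (P·r − D₀)/(P + D₀) = ($1,670,629.57×0.12 − $65,300.00) / ($1,670,629.57 + $65,300.00) = 0.077869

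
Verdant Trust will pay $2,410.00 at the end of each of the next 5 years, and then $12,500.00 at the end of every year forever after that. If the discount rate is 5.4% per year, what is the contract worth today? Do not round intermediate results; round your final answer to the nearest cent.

PV of 5-year annuity: $2,410.00 × [1 − (1+0.054)^−5] / 0.054 = 10319.66832
Perpetuity value at year 5: $12,500.00 / 0.054 = 231481.48148
PV of perpetuity: 231481.48148 / (1+0.054)^5 = 177956.23088
Total PV = 10319.66832 + 177956.23088 = 188275.89920

$188275.90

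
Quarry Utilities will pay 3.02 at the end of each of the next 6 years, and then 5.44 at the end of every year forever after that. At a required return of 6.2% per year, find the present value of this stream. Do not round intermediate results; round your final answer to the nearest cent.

75.92

PV of 6-year annuity: 3.02 × [1 − (1+0.062)^−6] / 0.062 = 14.75746
Perpetuity value at year 6: 5.44 / 0.062 = 87.74194
PV of perpetuity: 87.74194 / (1+0.062)^6 = 61.15896
Total PV = 14.75746 + 61.15896 = 75.91642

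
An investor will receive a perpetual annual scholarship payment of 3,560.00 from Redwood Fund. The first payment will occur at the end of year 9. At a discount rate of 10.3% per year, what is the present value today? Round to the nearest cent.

15776.43

Value at end of year 8: C / r = 3,560.00 / 0.103 = 34,563.1068
Discount to today: PV = 34,563.1068 / (1 + 0.103)^8 = 34,563.1068 / 2.190807 = 15,776.43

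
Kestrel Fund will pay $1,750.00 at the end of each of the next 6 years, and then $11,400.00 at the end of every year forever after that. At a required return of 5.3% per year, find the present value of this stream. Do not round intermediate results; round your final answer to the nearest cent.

PV of 6-year annuity: $1,750.00 × [1 − (1+0.053)^−6] / 0.053 = 8797.87449
Perpetuity value at year 6: $11,400.00 / 0.053 = 215094.33962
PV of perpetuity: 215094.33962 / (1+0.053)^6 = 157782.47153
Total PV = 8797.87449 + 157782.47153 = 166580.34601

$166580.35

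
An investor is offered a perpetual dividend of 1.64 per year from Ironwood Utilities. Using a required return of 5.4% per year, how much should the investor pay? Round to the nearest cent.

Level perpetuity: PV = C / r = 1.64 / 0.054 = 30.37

30.37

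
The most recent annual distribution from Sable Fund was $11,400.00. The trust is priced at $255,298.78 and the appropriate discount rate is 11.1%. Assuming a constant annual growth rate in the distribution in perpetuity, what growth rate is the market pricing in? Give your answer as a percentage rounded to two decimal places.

6.35%

P = D₀(1+g)/(r−g) ⇒ P(r−g) = D₀(1+g) ⇒ g(P+D₀) = P·r − D₀
g = (P·r − D₀)/(P + D₀) = ($255,298.78×0.111 − $11,400.00) / ($255,298.78 + $11,400.00) = 0.063510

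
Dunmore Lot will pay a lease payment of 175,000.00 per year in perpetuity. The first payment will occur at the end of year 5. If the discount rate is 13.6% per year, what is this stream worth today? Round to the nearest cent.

Value at end of year 4: C / r = 175,000.00 / 0.136 = 1,286,764.7059
Discount to today: PV = 1,286,764.7059 / (1 + 0.136)^4 = 1,286,764.7059 / 1.665380 = 772,655.35

772655.35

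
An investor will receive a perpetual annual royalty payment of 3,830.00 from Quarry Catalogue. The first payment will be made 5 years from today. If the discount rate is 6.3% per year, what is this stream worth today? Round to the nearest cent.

47612.96

Value at end of year 4: C / r = 3,830.00 / 0.063 = 60,793.6508
Discount to today: PV = 60,793.6508 / (1 + 0.063)^4 = 60,793.6508 / 1.276830 = 47,612.96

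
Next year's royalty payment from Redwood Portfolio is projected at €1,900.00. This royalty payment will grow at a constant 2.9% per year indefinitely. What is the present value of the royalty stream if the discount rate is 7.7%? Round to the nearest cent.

€39583.33

Growing perpetuity: P = D₁ / (r − g) = €1,900.0000 / (0.077 − 0.029) = €39,583.33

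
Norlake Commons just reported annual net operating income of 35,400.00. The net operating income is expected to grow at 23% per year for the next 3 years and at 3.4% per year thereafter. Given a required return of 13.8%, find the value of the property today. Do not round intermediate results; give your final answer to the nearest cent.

568720.41

D_1 = 43542.00000
D_2 = 53556.66000
D_3 = 65874.69180
Terminal value at year 3: TV = D_3×(1+g_2)/(r−g_2) = 68114.43132/0.104 = 654946.45501
P_0 = D_1/(1+r)^1 + D_2/(1+r)^2 + D_3/(1+r)^3 + TV/(1+r)^3
    = 38261.86292 + 41355.08909 + 44698.38276 + 444405.07478 = 568720.40956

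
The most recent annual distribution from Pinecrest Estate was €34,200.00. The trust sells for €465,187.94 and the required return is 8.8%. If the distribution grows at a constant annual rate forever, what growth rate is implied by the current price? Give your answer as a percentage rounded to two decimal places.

1.35%

P = D₀(1+g)/(r−g) ⇒ P(r−g) = D₀(1+g) ⇒ g(P+D₀) = P·r − D₀
g = (P·r − D₀)/(P + D₀) = (€465,187.94×0.088 − €34,200.00) / (€465,187.94 + €34,200.00) = 0.013490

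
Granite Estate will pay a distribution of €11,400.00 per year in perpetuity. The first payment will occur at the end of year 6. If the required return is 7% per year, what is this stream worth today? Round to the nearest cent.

€116114.89

Value at end of year 5: C / r = €11,400.00 / 0.07 = €162,857.1429
Discount to today: PV = €162,857.1429 / (1 + 0.07)^5 = €162,857.1429 / 1.402552 = €116,114.89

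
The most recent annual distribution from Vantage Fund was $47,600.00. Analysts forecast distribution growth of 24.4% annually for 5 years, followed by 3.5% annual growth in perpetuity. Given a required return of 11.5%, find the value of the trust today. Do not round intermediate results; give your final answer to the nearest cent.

$1399103.12

D_1 = 59214.40000
D_2 = 73662.71360
D_3 = 91636.41572
D_4 = 113995.70115
D_5 = 141810.65224
Terminal value at year 5: TV = D_5×(1+g_2)/(r−g_2) = 146774.02506/0.08 = 1834675.31329
P_0 = D_1/(1+r)^1 + D_2/(1+r)^2 + D_3/(1+r)^3 + D_4/(1+r)^4 + D_5/(1+r)^5 + TV/(1+r)^5
    = 53107.08520 + 59251.31300 + 66106.39764 + 73754.58176 + 82287.62306 + 1064596.12332 = 1399103.12397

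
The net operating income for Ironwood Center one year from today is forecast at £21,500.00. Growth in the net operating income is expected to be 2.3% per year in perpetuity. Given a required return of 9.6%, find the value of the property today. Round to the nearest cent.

£294520.55

Growing perpetuity: P = D₁ / (r − g) = £21,500.0000 / (0.096 − 0.023) = £294,520.55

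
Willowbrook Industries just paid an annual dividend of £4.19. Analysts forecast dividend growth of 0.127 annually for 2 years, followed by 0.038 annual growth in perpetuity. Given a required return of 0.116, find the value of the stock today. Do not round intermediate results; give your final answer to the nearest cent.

£65.37

D_1 = 4.72213
D_2 = 5.32184
Terminal value at year 2: TV = D_2×(1+g_2)/(r−g_2) = 5.52407/0.078 = 70.82142
P_0 = D_1/(1+r)^1 + D_2/(1+r)^2 + TV/(1+r)^2
    = 4.23130 + 4.27301 + 56.86384 = 65.36815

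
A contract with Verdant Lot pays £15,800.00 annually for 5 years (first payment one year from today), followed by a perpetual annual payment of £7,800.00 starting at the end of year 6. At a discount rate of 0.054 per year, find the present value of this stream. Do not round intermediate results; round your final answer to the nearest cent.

£178700.60

PV of 5-year annuity: £15,800.00 × [1 − (1+0.054)^−5] / 0.054 = 67655.91676
Perpetuity value at year 5: £7,800.00 / 0.054 = 144444.44444
PV of perpetuity: 144444.44444 / (1+0.054)^5 = 111044.68807
Total PV = 67655.91676 + 111044.68807 = 178700.60483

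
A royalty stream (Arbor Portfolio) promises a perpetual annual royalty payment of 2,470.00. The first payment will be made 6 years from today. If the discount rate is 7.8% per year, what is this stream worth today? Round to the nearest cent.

Value at end of year 5: C / r = 2,470.00 / 0.078 = 31,666.6667
Discount to today: PV = 31,666.6667 / (1 + 0.078)^5 = 31,666.6667 / 1.455773 = 21,752.47

21752.47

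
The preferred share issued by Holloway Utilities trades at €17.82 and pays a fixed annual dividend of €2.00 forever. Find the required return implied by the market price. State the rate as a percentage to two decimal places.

11.22%

P = C/r ⇒ r = C/P = €2.00/€17.82 = 0.112233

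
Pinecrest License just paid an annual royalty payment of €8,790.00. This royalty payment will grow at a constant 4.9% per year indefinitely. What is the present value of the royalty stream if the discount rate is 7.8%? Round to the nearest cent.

D₁ = D₀ × (1 + g) = €8,790.00 × 1.049 = €9,220.7100
Growing perpetuity: P = D₁ / (r − g) = €9,220.7100 / (0.078 − 0.049) = €317,955.52

€317955.52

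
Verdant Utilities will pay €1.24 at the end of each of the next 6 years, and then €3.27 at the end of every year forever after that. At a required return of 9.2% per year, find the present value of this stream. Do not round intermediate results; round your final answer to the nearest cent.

PV of 6-year annuity: €1.24 × [1 − (1+0.092)^−6] / 0.092 = 5.52953
Perpetuity value at year 6: €3.27 / 0.092 = 35.54348
PV of perpetuity: 35.54348 / (1+0.092)^6 = 20.96158
Total PV = 5.52953 + 20.96158 = 26.49111

€26.49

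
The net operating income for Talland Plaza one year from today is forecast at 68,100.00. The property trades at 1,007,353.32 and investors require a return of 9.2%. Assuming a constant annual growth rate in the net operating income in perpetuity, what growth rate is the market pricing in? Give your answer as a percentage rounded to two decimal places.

P = D₁/(r−g) ⇒ g = r − D₁/P = 0.092 − 68,100.00/1,007,353.32 = 0.024397

2.44%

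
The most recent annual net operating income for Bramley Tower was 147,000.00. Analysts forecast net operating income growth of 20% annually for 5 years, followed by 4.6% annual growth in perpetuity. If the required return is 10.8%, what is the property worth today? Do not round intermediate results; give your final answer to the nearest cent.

4635089.05

D_1 = 176400.00000
D_2 = 211680.00000
D_3 = 254016.00000
D_4 = 304819.20000
D_5 = 365783.04000
Terminal value at year 5: TV = D_5×(1+g_2)/(r−g_2) = 382609.05984/0.062 = 6171113.86839
P_0 = D_1/(1+r)^1 + D_2/(1+r)^2 + D_3/(1+r)^3 + D_4/(1+r)^4 + D_5/(1+r)^5 + TV/(1+r)^5
    = 159205.77617 + 172425.02835 + 186741.90796 + 202247.55374 + 219040.67192 + 3695428.11021 = 4635089.04835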